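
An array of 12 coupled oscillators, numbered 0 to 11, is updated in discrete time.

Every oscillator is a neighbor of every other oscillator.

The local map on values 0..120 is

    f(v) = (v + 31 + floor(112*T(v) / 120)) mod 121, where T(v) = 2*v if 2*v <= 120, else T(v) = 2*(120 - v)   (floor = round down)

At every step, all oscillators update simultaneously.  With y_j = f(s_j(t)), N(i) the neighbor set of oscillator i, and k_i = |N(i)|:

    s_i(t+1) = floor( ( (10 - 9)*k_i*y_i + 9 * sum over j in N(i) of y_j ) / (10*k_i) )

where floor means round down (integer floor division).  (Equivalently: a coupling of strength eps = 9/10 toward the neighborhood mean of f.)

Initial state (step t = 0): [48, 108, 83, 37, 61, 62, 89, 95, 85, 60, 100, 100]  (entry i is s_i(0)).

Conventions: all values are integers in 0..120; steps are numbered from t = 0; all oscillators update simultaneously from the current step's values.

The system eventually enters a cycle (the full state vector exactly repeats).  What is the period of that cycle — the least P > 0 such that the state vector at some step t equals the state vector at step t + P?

Simulating step by step:
t=0: [48, 108, 83, 37, 61, 62, 89, 95, 85, 60, 100, 100]
t=1: [55, 55, 55, 55, 56, 56, 55, 55, 55, 56, 55, 55]
t=2: [67, 67, 67, 67, 67, 67, 67, 67, 67, 67, 67, 67]
t=3: [75, 75, 75, 75, 75, 75, 75, 75, 75, 75, 75, 75]
t=4: [69, 69, 69, 69, 69, 69, 69, 69, 69, 69, 69, 69]
t=5: [74, 74, 74, 74, 74, 74, 74, 74, 74, 74, 74, 74]
t=6: [69, 69, 69, 69, 69, 69, 69, 69, 69, 69, 69, 69]

Answer: 2
Key observation: The state at step 4, [69, 69, 69, 69, 69, 69, 69, 69, 69, 69, 69, 69], reappears at step 6 — and no state repeats earlier — so the cycle the system enters has period 2.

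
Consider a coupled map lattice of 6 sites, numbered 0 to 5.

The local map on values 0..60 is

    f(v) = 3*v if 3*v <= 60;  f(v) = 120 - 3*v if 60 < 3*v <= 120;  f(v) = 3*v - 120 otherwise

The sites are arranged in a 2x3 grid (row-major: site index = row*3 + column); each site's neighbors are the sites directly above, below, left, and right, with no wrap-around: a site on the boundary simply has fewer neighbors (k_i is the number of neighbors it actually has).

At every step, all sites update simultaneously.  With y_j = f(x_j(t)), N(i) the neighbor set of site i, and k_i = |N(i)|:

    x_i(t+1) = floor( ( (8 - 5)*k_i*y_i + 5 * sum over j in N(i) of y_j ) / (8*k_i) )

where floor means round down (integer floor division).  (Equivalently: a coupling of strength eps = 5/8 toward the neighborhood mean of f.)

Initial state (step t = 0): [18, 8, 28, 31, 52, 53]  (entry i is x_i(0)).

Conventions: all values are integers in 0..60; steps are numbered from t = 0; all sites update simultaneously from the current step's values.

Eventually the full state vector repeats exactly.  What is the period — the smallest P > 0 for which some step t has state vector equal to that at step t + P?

Answer: 20
Key observation: The state at step 24, [39, 36, 17, 39, 36, 17], reappears at step 44 — and no state repeats earlier — so the cycle the system enters has period 20.

Derivation:
t=0: [18, 8, 28, 31, 52, 53]
t=1: [36, 35, 33, 38, 32, 37]
t=2: [11, 17, 15, 13, 15, 17]
t=3: [40, 44, 48, 39, 46, 47]
t=4: [4, 13, 19, 6, 14, 21]
t=5: [22, 37, 51, 23, 39, 52]
t=6: [39, 22, 26, 36, 21, 24]
t=7: [21, 41, 47, 23, 45, 48]
t=8: [38, 20, 16, 41, 21, 20]
t=9: [21, 45, 55, 20, 47, 55]
t=10: [44, 31, 35, 46, 32, 37]
t=11: [18, 20, 16, 18, 20, 15]
t=12: [55, 56, 50, 55, 55, 50]
t=13: [45, 43, 35, 45, 42, 34]
t=14: [13, 10, 14, 12, 11, 13]
t=15: [35, 35, 37, 36, 34, 38]
t=16: [14, 14, 9, 14, 13, 10]
t=17: [42, 38, 32, 41, 38, 31]
t=18: [5, 9, 19, 4, 9, 19]
t=19: [17, 30, 47, 17, 30, 47]
t=20: [44, 32, 23, 44, 32, 23]
t=21: [15, 27, 42, 15, 27, 42]
t=22: [43, 33, 16, 43, 33, 16]
t=23: [12, 24, 39, 12, 24, 39]
t=24: [39, 36, 17, 39, 36, 17]
t=25: [5, 18, 38, 5, 18, 38]
t=26: [27, 35, 21, 27, 35, 21]
t=27: [31, 28, 43, 31, 28, 43]
t=28: [29, 28, 17, 29, 28, 17]
t=29: [33, 38, 46, 33, 38, 46]
t=30: [16, 11, 14, 16, 11, 14]
t=31: [43, 38, 39, 43, 38, 39]
t=32: [8, 6, 3, 8, 6, 3]
t=33: [22, 17, 11, 22, 17, 11]
t=34: [53, 47, 38, 53, 47, 38]
t=35: [33, 21, 10, 33, 21, 10]
t=36: [32, 43, 38, 32, 43, 38]
t=37: [19, 11, 6, 19, 11, 6]
t=38: [49, 34, 22, 49, 34, 22]
t=39: [24, 27, 42, 24, 27, 42]
t=40: [45, 34, 16, 45, 34, 16]
t=41: [15, 23, 38, 15, 23, 38]
t=42: [46, 40, 20, 46, 40, 20]
t=43: [12, 16, 41, 12, 16, 41]
t=44: [39, 36, 17, 39, 36, 17]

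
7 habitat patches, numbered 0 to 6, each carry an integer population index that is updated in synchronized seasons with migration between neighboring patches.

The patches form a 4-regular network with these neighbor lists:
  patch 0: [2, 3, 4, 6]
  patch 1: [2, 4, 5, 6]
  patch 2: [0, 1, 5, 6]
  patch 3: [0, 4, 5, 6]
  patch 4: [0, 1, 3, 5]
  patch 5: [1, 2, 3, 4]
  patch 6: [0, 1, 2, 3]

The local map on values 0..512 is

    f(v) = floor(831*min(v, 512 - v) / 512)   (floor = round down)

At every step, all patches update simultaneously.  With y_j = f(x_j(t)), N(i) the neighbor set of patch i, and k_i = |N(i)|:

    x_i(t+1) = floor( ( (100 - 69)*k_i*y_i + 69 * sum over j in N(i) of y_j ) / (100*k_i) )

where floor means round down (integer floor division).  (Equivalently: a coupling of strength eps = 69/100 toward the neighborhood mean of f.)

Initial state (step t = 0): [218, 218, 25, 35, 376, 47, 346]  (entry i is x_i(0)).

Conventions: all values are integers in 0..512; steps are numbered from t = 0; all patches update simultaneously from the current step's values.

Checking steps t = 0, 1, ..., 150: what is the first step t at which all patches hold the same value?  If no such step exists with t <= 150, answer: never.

Answer: 13
Key observation: Synchronization is absorbing here: once all patches are equal they stay equal, and step 13 is the first all-equal step.

Derivation:
t=0: [218, 218, 25, 35, 376, 47, 346]  (not all equal)
t=1: [210, 213, 193, 175, 212, 138, 221]  (not all equal)
t=2: [329, 320, 315, 306, 312, 290, 332]  (not all equal)
t=3: [310, 319, 316, 323, 325, 333, 308]  (not all equal)
t=4: [318, 311, 316, 310, 307, 303, 320]  (not all equal)
t=5: [319, 325, 321, 324, 328, 329, 318]  (not all equal)
t=6: [308, 304, 307, 305, 302, 301, 309]  (not all equal)
t=7: [333, 336, 333, 335, 337, 337, 332]  (not all equal)
t=8: [288, 286, 288, 287, 285, 285, 289]  (not all equal)
t=9: [363, 365, 364, 365, 366, 366, 363]  (not all equal)
t=10: [239, 238, 239, 238, 237, 237, 239]  (not all equal)
t=11: [386, 385, 386, 385, 385, 385, 386]  (not all equal)
t=12: [204, 205, 204, 205, 205, 205, 204]  (not all equal)
t=13: [331, 331, 331, 331, 331, 331, 331]  (all equal)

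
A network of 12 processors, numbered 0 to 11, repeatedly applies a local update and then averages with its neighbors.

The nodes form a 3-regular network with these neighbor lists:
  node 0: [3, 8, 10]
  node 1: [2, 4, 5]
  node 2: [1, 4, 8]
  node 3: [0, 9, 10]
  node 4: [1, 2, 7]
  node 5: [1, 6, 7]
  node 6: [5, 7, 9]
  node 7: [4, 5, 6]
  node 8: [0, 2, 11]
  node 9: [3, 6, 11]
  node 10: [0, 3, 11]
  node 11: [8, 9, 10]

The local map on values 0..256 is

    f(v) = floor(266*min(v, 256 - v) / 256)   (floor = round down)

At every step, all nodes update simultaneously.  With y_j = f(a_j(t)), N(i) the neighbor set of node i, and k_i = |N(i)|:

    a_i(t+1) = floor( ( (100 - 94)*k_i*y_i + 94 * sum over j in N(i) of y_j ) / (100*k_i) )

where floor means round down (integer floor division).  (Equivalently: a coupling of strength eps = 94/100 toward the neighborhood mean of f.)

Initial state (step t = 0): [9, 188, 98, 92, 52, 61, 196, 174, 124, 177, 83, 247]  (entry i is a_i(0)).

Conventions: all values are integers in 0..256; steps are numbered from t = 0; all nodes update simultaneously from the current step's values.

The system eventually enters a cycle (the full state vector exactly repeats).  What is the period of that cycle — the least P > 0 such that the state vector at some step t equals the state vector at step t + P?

Answer: 2
Key observation: The state at step 25, [131, 131, 131, 131, 131, 131, 131, 131, 131, 131, 131, 131], reappears at step 27 — and no state repeats earlier — so the cycle the system enters has period 2.

Derivation:
t=0: [9, 188, 98, 92, 52, 61, 196, 174, 124, 177, 83, 247]
t=1: [97, 72, 85, 61, 83, 71, 75, 61, 44, 56, 40, 93]
t=2: [52, 81, 69, 66, 75, 71, 65, 77, 91, 77, 83, 50]
t=3: [80, 74, 84, 73, 78, 76, 77, 72, 60, 63, 59, 84]
t=4: [67, 81, 73, 69, 79, 76, 72, 79, 84, 79, 80, 64]
t=5: [79, 78, 83, 77, 80, 79, 80, 78, 71, 71, 69, 82]
t=6: [75, 83, 79, 75, 82, 81, 78, 82, 83, 82, 81, 73]
t=7: [82, 83, 85, 81, 84, 84, 84, 83, 78, 78, 76, 84]
t=8: [81, 87, 84, 81, 86, 86, 84, 86, 86, 85, 84, 80]
t=9: [86, 88, 89, 86, 88, 88, 88, 88, 84, 84, 83, 87]
t=10: [87, 91, 89, 87, 91, 91, 89, 91, 90, 89, 89, 86]
t=11: [91, 93, 93, 91, 93, 93, 93, 93, 90, 90, 89, 92]
t=12: [93, 96, 95, 93, 96, 96, 95, 96, 94, 94, 94, 92]
t=13: [96, 98, 98, 96, 98, 98, 98, 98, 96, 96, 95, 96]
t=14: [98, 101, 100, 98, 101, 101, 100, 101, 99, 99, 98, 98]
t=15: [101, 103, 103, 101, 103, 103, 103, 103, 101, 101, 101, 101]
t=16: [104, 107, 106, 104, 107, 107, 106, 107, 104, 104, 104, 104]
t=17: [108, 110, 110, 108, 110, 110, 110, 110, 108, 108, 108, 108]
t=18: [112, 114, 113, 112, 114, 114, 113, 114, 112, 112, 112, 112]
t=19: [116, 117, 117, 116, 117, 117, 117, 117, 116, 116, 116, 116]
t=20: [120, 121, 120, 120, 121, 121, 120, 121, 120, 120, 120, 120]
t=21: [124, 124, 124, 124, 124, 124, 124, 124, 124, 124, 124, 124]
t=22: [128, 128, 128, 128, 128, 128, 128, 128, 128, 128, 128, 128]
t=23: [133, 133, 133, 133, 133, 133, 133, 133, 133, 133, 133, 133]
t=24: [127, 127, 127, 127, 127, 127, 127, 127, 127, 127, 127, 127]
t=25: [131, 131, 131, 131, 131, 131, 131, 131, 131, 131, 131, 131]
t=26: [129, 129, 129, 129, 129, 129, 129, 129, 129, 129, 129, 129]
t=27: [131, 131, 131, 131, 131, 131, 131, 131, 131, 131, 131, 131]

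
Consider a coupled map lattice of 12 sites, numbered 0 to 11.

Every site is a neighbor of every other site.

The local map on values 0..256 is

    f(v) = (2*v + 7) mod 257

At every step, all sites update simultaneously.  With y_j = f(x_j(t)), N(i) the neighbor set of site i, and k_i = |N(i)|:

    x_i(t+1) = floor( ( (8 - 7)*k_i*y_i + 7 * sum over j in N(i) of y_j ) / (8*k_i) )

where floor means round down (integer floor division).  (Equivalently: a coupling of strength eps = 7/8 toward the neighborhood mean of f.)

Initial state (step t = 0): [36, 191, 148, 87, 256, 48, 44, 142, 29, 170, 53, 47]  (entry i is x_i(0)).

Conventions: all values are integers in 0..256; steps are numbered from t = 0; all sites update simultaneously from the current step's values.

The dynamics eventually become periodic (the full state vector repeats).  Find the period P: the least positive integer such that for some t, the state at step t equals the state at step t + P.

Simulating step by step:
t=0: [36, 191, 148, 87, 256, 48, 44, 142, 29, 170, 53, 47]
t=1: [86, 89, 85, 91, 83, 87, 87, 84, 86, 87, 88, 87]
t=2: [180, 180, 180, 180, 180, 180, 180, 180, 180, 180, 180, 180]
t=3: [110, 110, 110, 110, 110, 110, 110, 110, 110, 110, 110, 110]
t=4: [227, 227, 227, 227, 227, 227, 227, 227, 227, 227, 227, 227]
t=5: [204, 204, 204, 204, 204, 204, 204, 204, 204, 204, 204, 204]
t=6: [158, 158, 158, 158, 158, 158, 158, 158, 158, 158, 158, 158]
t=7: [66, 66, 66, 66, 66, 66, 66, 66, 66, 66, 66, 66]
t=8: [139, 139, 139, 139, 139, 139, 139, 139, 139, 139, 139, 139]
t=9: [28, 28, 28, 28, 28, 28, 28, 28, 28, 28, 28, 28]
t=10: [63, 63, 63, 63, 63, 63, 63, 63, 63, 63, 63, 63]
t=11: [133, 133, 133, 133, 133, 133, 133, 133, 133, 133, 133, 133]
t=12: [16, 16, 16, 16, 16, 16, 16, 16, 16, 16, 16, 16]
t=13: [39, 39, 39, 39, 39, 39, 39, 39, 39, 39, 39, 39]
t=14: [85, 85, 85, 85, 85, 85, 85, 85, 85, 85, 85, 85]
t=15: [177, 177, 177, 177, 177, 177, 177, 177, 177, 177, 177, 177]
t=16: [104, 104, 104, 104, 104, 104, 104, 104, 104, 104, 104, 104]
t=17: [215, 215, 215, 215, 215, 215, 215, 215, 215, 215, 215, 215]
t=18: [180, 180, 180, 180, 180, 180, 180, 180, 180, 180, 180, 180]

Answer: 16
Key observation: The state at step 2, [180, 180, 180, 180, 180, 180, 180, 180, 180, 180, 180, 180], reappears at step 18 — and no state repeats earlier — so the cycle the system enters has period 16.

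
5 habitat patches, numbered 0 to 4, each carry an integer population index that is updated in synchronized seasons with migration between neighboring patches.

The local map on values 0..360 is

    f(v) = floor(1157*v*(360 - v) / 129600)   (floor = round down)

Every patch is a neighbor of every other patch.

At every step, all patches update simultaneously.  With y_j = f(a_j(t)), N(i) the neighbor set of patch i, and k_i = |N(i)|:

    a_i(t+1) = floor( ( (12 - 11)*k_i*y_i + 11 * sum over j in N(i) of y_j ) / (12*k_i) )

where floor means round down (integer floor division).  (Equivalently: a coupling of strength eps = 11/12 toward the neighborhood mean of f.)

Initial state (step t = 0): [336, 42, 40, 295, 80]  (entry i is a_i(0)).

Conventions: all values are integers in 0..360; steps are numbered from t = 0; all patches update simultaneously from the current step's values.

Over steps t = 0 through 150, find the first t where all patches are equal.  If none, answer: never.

Simulating step by step:
t=0: [336, 42, 40, 295, 80]  (not all equal)
t=1: [144, 137, 137, 129, 125]  (not all equal)
t=2: [268, 269, 269, 270, 270]  (not all equal)
t=3: [217, 217, 217, 217, 217]  (all equal)

Answer: 3
Key observation: Synchronization is absorbing here: once all patches are equal they stay equal, and step 3 is the first all-equal step.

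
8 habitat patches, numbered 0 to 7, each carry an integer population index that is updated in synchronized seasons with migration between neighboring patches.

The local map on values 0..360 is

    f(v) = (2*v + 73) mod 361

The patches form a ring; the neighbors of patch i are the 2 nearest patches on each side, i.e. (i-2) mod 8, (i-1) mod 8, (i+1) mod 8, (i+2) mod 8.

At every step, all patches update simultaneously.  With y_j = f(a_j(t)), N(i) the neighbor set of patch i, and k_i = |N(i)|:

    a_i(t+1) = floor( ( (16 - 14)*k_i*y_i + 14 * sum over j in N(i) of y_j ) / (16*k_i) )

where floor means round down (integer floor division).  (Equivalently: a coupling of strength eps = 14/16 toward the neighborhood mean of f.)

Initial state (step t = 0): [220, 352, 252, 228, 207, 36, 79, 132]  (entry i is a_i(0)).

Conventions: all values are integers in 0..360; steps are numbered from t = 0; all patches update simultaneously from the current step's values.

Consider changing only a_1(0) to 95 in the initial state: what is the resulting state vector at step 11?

Simulating step by step:
t=0: [220, 95, 252, 228, 207, 36, 79, 132]
t=1: [248, 223, 182, 185, 182, 206, 195, 215]
t=2: [130, 130, 124, 105, 93, 103, 133, 147]
t=3: [260, 247, 304, 296, 299, 228, 234, 281]
t=4: [243, 272, 270, 257, 251, 254, 237, 206]
t=5: [203, 207, 227, 234, 220, 191, 188, 203]
t=6: [123, 143, 146, 140, 134, 129, 116, 107]
t=7: [248, 255, 300, 270, 259, 322, 317, 323]
t=8: [296, 274, 238, 276, 305, 303, 295, 292]
t=9: [266, 262, 275, 271, 274, 298, 309, 296]
t=10: [278, 262, 250, 264, 284, 289, 285, 282]
t=11: [253, 247, 250, 252, 259, 272, 278, 269]

Answer: [253, 247, 250, 252, 259, 272, 278, 269]
Key observation: This trace re-runs the system from the modified initial state.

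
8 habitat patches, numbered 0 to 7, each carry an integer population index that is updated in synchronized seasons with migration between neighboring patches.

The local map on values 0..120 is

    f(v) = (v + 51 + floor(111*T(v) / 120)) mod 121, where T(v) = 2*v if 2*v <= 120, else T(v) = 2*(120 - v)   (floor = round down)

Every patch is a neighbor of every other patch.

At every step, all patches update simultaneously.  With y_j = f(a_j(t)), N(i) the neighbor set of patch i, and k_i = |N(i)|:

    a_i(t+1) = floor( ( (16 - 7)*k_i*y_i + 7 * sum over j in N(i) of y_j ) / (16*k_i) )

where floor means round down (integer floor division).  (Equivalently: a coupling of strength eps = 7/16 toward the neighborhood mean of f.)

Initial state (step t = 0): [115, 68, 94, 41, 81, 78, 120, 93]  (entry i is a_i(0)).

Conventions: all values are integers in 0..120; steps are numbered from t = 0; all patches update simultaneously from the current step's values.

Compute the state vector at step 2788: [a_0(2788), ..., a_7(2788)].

Answer: [84, 84, 84, 84, 84, 84, 84, 84]
Key observation: The state at step 10, [84, 84, 84, 84, 84, 84, 84, 84], reappears at step 12: the system is in a cycle of period 2 from step 10 on.  Therefore the state at step 2788 equals the state at step 10 + ((2788 - 10) mod 2) = 10, which is [84, 84, 84, 84, 84, 84, 84, 84].

Derivation:
t=0: [115, 68, 94, 41, 81, 78, 120, 93]
t=1: [61, 81, 70, 57, 76, 77, 59, 70]
t=2: [95, 87, 91, 91, 89, 88, 94, 91]
t=3: [72, 76, 74, 74, 75, 75, 73, 74]
t=4: [89, 87, 88, 88, 88, 88, 88, 88]
t=5: [76, 77, 77, 77, 77, 77, 77, 77]
t=6: [86, 86, 86, 86, 86, 86, 86, 86]
t=7: [78, 78, 78, 78, 78, 78, 78, 78]
t=8: [85, 85, 85, 85, 85, 85, 85, 85]
t=9: [79, 79, 79, 79, 79, 79, 79, 79]
t=10: [84, 84, 84, 84, 84, 84, 84, 84]
t=11: [80, 80, 80, 80, 80, 80, 80, 80]
t=12: [84, 84, 84, 84, 84, 84, 84, 84]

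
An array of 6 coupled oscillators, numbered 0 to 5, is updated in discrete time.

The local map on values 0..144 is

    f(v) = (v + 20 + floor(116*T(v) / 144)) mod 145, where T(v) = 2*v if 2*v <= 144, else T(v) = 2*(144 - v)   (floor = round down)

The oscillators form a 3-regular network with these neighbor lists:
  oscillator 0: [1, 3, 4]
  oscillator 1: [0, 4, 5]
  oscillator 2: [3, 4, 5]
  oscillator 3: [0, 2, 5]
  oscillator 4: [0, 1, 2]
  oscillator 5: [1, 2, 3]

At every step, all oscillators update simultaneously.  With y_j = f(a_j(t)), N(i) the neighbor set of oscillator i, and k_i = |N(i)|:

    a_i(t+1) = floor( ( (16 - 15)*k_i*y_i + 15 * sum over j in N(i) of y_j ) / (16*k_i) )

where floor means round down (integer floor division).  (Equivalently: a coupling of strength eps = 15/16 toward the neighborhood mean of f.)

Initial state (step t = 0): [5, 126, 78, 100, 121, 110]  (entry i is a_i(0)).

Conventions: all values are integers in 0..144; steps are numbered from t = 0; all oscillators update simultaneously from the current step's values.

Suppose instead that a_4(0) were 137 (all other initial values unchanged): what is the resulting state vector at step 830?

Simulating step by step:
t=0: [5, 126, 78, 100, 137, 110]
t=1: [32, 31, 37, 43, 39, 44]
t=2: [116, 118, 128, 118, 107, 117]
t=3: [36, 37, 36, 33, 33, 32]
t=4: [109, 108, 105, 110, 114, 111]
t=5: [39, 38, 38, 40, 40, 40]
t=6: [122, 122, 123, 121, 119, 120]
t=7: [32, 32, 33, 32, 31, 32]
t=8: [102, 102, 102, 103, 103, 103]
t=9: [44, 44, 44, 44, 44, 44]
t=10: [134, 134, 134, 134, 134, 134]
t=11: [25, 25, 25, 25, 25, 25]
t=12: [85, 85, 85, 85, 85, 85]
t=13: [55, 55, 55, 55, 55, 55]
t=14: [18, 18, 18, 18, 18, 18]
t=15: [67, 67, 67, 67, 67, 67]
t=16: [49, 49, 49, 49, 49, 49]
t=17: [2, 2, 2, 2, 2, 2]
t=18: [25, 25, 25, 25, 25, 25]

Answer: [25, 25, 25, 25, 25, 25]
Key observation: The state at step 11, [25, 25, 25, 25, 25, 25], reappears at step 18: the system is in a cycle of period 7 from step 11 on.  Therefore the state at step 830 equals the state at step 11 + ((830 - 11) mod 7) = 11, which is [25, 25, 25, 25, 25, 25].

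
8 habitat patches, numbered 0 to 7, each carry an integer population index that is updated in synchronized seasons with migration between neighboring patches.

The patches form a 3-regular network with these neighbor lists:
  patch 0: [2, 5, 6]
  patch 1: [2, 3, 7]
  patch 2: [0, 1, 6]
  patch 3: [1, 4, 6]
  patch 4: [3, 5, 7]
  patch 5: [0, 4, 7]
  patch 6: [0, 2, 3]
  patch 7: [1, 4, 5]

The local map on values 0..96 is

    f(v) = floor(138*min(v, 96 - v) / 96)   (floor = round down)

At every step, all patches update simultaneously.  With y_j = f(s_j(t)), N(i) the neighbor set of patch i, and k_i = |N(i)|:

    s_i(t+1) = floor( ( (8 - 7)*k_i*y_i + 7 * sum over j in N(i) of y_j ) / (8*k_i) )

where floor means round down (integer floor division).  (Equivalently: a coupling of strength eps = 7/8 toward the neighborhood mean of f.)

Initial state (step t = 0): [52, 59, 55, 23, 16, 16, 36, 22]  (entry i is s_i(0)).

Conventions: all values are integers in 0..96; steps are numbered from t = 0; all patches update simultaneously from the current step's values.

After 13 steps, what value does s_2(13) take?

Simulating step by step:
t=0: [52, 59, 55, 23, 16, 16, 36, 22]
t=1: [46, 42, 55, 41, 28, 37, 51, 32]
t=2: [59, 54, 62, 55, 50, 50, 61, 50]
t=3: [54, 57, 53, 58, 63, 62, 52, 64]
t=4: [57, 53, 59, 55, 49, 50, 58, 49]
t=5: [57, 59, 56, 60, 64, 63, 55, 64]
t=6: [54, 51, 55, 52, 47, 49, 55, 48]
t=7: [60, 63, 60, 63, 66, 65, 60, 66]
t=8: [48, 47, 49, 47, 44, 45, 49, 44]
t=9: [66, 65, 67, 65, 64, 64, 67, 64]
t=10: [42, 43, 42, 43, 45, 45, 42, 45]
t=11: [61, 61, 60, 61, 63, 62, 60, 63]
t=12: [50, 49, 50, 49, 48, 48, 50, 48]
t=13: [66, 67, 66, 67, 68, 68, 66, 68]

Answer: s_2(13) = 66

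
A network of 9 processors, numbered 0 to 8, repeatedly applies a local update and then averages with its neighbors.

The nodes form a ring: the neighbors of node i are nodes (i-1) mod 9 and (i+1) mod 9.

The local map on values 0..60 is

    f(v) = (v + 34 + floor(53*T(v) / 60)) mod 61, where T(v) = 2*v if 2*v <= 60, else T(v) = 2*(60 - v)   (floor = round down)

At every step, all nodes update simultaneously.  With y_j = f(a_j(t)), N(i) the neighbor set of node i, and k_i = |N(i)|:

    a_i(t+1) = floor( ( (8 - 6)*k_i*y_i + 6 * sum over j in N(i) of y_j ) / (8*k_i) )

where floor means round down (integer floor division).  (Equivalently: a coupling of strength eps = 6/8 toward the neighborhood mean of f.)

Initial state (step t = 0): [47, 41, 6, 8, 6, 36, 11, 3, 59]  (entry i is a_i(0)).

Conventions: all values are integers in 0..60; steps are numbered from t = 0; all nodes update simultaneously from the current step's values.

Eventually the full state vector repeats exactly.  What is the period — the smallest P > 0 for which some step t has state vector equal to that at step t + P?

Simulating step by step:
t=0: [47, 41, 6, 8, 6, 36, 11, 3, 59]
t=1: [40, 46, 51, 51, 52, 32, 35, 24, 39]
t=2: [46, 43, 40, 39, 44, 47, 47, 47, 44]
t=3: [44, 45, 47, 47, 45, 43, 42, 43, 43]
t=4: [45, 43, 42, 42, 44, 45, 46, 46, 45]
t=5: [44, 45, 46, 45, 45, 44, 43, 43, 43]
t=6: [45, 44, 43, 43, 44, 45, 45, 46, 45]
t=7: [44, 45, 45, 45, 45, 44, 43, 43, 43]
t=8: [45, 44, 44, 44, 44, 45, 45, 46, 45]
t=9: [44, 44, 45, 45, 44, 44, 43, 43, 43]
t=10: [45, 44, 44, 44, 44, 45, 45, 46, 45]

Answer: 2
Key observation: The state at step 8, [45, 44, 44, 44, 44, 45, 45, 46, 45], reappears at step 10 — and no state repeats earlier — so the cycle the system enters has period 2.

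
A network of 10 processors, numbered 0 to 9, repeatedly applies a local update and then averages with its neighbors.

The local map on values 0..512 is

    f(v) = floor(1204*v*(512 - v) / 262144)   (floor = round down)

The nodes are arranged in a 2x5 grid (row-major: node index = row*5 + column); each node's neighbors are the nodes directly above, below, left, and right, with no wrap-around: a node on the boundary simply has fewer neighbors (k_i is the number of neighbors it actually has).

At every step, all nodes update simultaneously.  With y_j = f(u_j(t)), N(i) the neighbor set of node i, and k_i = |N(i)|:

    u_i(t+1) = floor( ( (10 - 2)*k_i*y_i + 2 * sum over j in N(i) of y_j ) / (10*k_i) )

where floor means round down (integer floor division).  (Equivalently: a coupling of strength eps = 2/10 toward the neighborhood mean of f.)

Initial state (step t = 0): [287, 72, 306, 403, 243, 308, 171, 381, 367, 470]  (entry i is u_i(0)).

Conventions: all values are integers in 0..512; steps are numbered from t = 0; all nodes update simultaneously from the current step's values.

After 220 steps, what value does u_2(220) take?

Simulating step by step:
t=0: [287, 72, 306, 403, 243, 308, 171, 381, 367, 470]
t=1: [280, 172, 269, 216, 269, 286, 257, 236, 229, 126]
t=2: [294, 274, 297, 294, 291, 296, 297, 299, 291, 238]
t=3: [294, 297, 293, 294, 295, 293, 293, 292, 295, 298]
t=4: [293, 293, 294, 294, 293, 294, 294, 294, 293, 292]
t=5: [294, 294, 294, 294, 294, 294, 294, 294, 294, 294]
t=6: [294, 294, 294, 294, 294, 294, 294, 294, 294, 294]

Answer: u_2(220) = 294
Key observation: The state at step 5, [294, 294, 294, 294, 294, 294, 294, 294, 294, 294], reappears at step 6: the system is in a cycle of period 1 from step 5 on.  Therefore the state at step 220 equals the state at step 5 + ((220 - 5) mod 1) = 5, which is [294, 294, 294, 294, 294, 294, 294, 294, 294, 294].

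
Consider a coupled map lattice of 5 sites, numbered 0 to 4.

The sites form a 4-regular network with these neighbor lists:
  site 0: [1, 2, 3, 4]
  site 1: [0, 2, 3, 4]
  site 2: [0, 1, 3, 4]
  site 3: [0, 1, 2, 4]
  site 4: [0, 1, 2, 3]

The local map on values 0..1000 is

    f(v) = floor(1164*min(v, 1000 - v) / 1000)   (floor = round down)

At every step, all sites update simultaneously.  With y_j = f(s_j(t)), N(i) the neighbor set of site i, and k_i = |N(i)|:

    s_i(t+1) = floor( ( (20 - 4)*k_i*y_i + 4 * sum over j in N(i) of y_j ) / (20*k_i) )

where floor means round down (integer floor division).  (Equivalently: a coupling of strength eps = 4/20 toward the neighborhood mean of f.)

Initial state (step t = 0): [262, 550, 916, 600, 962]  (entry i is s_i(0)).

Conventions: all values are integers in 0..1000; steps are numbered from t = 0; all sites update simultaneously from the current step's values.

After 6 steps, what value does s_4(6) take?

Answer: s_4(6) = 482

Derivation:
t=0: [262, 550, 916, 600, 962]
t=1: [299, 463, 144, 420, 104]
t=2: [344, 486, 208, 449, 173]
t=3: [396, 520, 278, 488, 247]
t=4: [454, 528, 352, 535, 325]
t=5: [516, 532, 427, 526, 403]
t=6: [553, 539, 503, 544, 482]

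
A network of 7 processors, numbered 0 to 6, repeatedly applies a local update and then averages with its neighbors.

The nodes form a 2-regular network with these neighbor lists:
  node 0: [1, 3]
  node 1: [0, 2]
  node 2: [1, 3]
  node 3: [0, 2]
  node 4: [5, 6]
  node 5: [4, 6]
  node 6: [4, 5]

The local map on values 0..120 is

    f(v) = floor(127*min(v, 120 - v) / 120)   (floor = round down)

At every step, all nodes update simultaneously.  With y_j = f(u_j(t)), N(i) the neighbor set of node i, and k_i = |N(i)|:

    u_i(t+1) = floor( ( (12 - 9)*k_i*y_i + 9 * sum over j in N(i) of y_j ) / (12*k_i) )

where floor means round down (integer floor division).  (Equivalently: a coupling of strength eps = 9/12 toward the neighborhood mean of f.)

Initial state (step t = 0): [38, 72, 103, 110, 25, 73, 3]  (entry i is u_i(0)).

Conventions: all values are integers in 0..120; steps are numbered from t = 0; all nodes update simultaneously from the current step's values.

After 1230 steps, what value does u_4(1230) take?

Simulating step by step:
t=0: [38, 72, 103, 110, 25, 73, 3]
t=1: [32, 33, 26, 23, 26, 23, 28]
t=2: [30, 31, 28, 28, 26, 27, 26]
t=3: [30, 30, 30, 29, 27, 27, 27]
t=4: [30, 31, 30, 30, 28, 28, 28]
t=5: [31, 31, 31, 31, 29, 29, 29]
t=6: [32, 32, 32, 32, 30, 30, 30]
t=7: [33, 33, 33, 33, 31, 31, 31]
t=8: [34, 34, 34, 34, 32, 32, 32]
t=9: [35, 35, 35, 35, 33, 33, 33]
t=10: [37, 37, 37, 37, 34, 34, 34]
t=11: [39, 39, 39, 39, 35, 35, 35]
t=12: [41, 41, 41, 41, 37, 37, 37]
t=13: [43, 43, 43, 43, 39, 39, 39]
t=14: [45, 45, 45, 45, 41, 41, 41]
t=15: [47, 47, 47, 47, 43, 43, 43]
t=16: [49, 49, 49, 49, 45, 45, 45]
t=17: [51, 51, 51, 51, 47, 47, 47]
t=18: [53, 53, 53, 53, 49, 49, 49]
t=19: [56, 56, 56, 56, 51, 51, 51]
t=20: [59, 59, 59, 59, 53, 53, 53]
t=21: [62, 62, 62, 62, 56, 56, 56]
t=22: [61, 61, 61, 61, 59, 59, 59]
t=23: [62, 62, 62, 62, 62, 62, 62]
t=24: [61, 61, 61, 61, 61, 61, 61]
t=25: [62, 62, 62, 62, 62, 62, 62]

Answer: u_4(1230) = 61
Key observation: The state at step 23, [62, 62, 62, 62, 62, 62, 62], reappears at step 25: the system is in a cycle of period 2 from step 23 on.  Therefore the state at step 1230 equals the state at step 23 + ((1230 - 23) mod 2) = 24, which is [61, 61, 61, 61, 61, 61, 61].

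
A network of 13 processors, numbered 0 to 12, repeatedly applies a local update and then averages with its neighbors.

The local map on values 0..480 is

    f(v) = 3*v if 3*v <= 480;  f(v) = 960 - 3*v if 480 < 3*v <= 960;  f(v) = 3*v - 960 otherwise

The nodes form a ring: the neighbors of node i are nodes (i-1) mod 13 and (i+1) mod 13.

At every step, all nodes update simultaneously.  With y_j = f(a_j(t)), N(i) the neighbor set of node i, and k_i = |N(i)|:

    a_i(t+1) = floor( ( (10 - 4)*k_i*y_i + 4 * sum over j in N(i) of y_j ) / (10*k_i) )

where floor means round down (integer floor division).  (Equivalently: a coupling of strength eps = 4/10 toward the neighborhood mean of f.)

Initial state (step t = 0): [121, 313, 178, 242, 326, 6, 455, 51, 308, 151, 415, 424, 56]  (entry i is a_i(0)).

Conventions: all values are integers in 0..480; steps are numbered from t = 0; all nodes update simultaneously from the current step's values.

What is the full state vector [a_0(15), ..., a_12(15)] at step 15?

Answer: [100, 24, 61, 138, 82, 103, 100, 161, 76, 152, 391, 435, 312]

Derivation:
t=0: [121, 313, 178, 242, 326, 6, 455, 51, 308, 151, 415, 424, 56]
t=1: [255, 170, 306, 229, 61, 95, 277, 180, 142, 336, 324, 277, 235]
t=2: [258, 317, 169, 208, 221, 233, 218, 363, 349, 116, 42, 130, 217]
t=3: [175, 133, 340, 351, 297, 277, 261, 156, 147, 251, 223, 321, 300]
t=4: [352, 338, 134, 81, 85, 126, 225, 404, 399, 270, 216, 72, 123]
t=5: [142, 132, 300, 277, 277, 334, 297, 255, 222, 199, 260, 265, 283]
t=6: [357, 334, 141, 115, 111, 64, 88, 189, 288, 312, 213, 157, 184]
t=7: [156, 132, 331, 358, 307, 234, 275, 307, 141, 97, 291, 428, 361]
t=8: [384, 337, 121, 82, 97, 189, 140, 135, 319, 276, 175, 236, 232]
t=9: [178, 141, 277, 278, 302, 378, 411, 327, 109, 166, 337, 291, 247]
t=10: [384, 364, 187, 112, 92, 169, 202, 132, 292, 352, 140, 106, 234]
t=11: [193, 197, 333, 336, 323, 397, 382, 325, 148, 158, 334, 326, 256]
t=12: [340, 305, 106, 38, 61, 177, 160, 135, 364, 381, 123, 57, 195]
t=13: [120, 102, 222, 168, 218, 390, 454, 365, 196, 210, 292, 251, 271]
t=14: [306, 314, 328, 393, 316, 267, 310, 235, 316, 289, 157, 170, 201]
t=15: [100, 24, 61, 138, 82, 103, 100, 161, 76, 152, 391, 435, 312]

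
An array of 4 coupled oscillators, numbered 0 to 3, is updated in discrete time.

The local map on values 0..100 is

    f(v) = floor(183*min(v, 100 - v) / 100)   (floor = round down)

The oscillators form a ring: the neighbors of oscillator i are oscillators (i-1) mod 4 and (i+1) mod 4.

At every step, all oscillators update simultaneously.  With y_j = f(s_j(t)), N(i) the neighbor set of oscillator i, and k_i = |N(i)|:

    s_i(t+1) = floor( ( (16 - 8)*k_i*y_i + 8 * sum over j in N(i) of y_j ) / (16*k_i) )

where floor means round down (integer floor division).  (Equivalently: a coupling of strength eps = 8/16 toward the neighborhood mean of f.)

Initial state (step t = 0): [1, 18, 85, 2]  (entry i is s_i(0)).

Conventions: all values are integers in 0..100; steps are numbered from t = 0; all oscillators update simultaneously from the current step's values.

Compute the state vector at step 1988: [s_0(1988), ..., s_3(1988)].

Simulating step by step:
t=0: [1, 18, 85, 2]
t=1: [9, 23, 22, 8]
t=2: [22, 35, 34, 21]
t=3: [45, 57, 56, 44]
t=4: [80, 79, 79, 80]
t=5: [36, 37, 37, 36]
t=6: [65, 66, 66, 65]
t=7: [63, 62, 62, 63]
t=8: [67, 68, 68, 67]
t=9: [59, 58, 58, 59]
t=10: [75, 75, 75, 75]
t=11: [45, 45, 45, 45]
t=12: [82, 82, 82, 82]
t=13: [32, 32, 32, 32]
t=14: [58, 58, 58, 58]
t=15: [76, 76, 76, 76]
t=16: [43, 43, 43, 43]
t=17: [78, 78, 78, 78]
t=18: [40, 40, 40, 40]
t=19: [73, 73, 73, 73]
t=20: [49, 49, 49, 49]
t=21: [89, 89, 89, 89]
t=22: [20, 20, 20, 20]
t=23: [36, 36, 36, 36]
t=24: [65, 65, 65, 65]
t=25: [64, 64, 64, 64]
t=26: [65, 65, 65, 65]

Answer: [65, 65, 65, 65]
Key observation: The state at step 24, [65, 65, 65, 65], reappears at step 26: the system is in a cycle of period 2 from step 24 on.  Therefore the state at step 1988 equals the state at step 24 + ((1988 - 24) mod 2) = 24, which is [65, 65, 65, 65].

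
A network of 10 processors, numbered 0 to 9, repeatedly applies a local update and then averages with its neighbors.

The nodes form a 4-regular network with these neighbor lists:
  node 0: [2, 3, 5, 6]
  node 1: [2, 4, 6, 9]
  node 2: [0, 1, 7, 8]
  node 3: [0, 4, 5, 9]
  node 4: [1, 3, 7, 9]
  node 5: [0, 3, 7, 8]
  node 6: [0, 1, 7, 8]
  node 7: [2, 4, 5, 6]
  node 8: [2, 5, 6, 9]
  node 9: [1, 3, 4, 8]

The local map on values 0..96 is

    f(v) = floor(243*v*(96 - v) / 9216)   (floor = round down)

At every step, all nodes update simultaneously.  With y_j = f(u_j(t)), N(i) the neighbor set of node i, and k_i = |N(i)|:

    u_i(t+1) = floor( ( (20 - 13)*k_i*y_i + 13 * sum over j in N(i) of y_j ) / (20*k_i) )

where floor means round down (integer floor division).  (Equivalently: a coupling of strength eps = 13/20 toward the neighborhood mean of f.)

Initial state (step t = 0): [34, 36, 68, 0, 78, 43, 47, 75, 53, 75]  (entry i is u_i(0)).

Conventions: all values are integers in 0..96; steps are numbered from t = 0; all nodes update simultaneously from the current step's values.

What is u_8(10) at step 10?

Simulating step by step:
t=0: [34, 36, 68, 0, 78, 43, 47, 75, 53, 75]
t=1: [46, 50, 51, 31, 35, 46, 55, 47, 55, 39]
t=2: [58, 58, 59, 56, 57, 58, 59, 59, 59, 57]
t=3: [57, 57, 57, 58, 58, 57, 57, 57, 57, 58]
t=4: [58, 58, 58, 58, 58, 58, 58, 58, 58, 58]
t=5: [58, 58, 58, 58, 58, 58, 58, 58, 58, 58]
t=6: [58, 58, 58, 58, 58, 58, 58, 58, 58, 58]
t=7: [58, 58, 58, 58, 58, 58, 58, 58, 58, 58]
t=8: [58, 58, 58, 58, 58, 58, 58, 58, 58, 58]
t=9: [58, 58, 58, 58, 58, 58, 58, 58, 58, 58]
t=10: [58, 58, 58, 58, 58, 58, 58, 58, 58, 58]

Answer: u_8(10) = 58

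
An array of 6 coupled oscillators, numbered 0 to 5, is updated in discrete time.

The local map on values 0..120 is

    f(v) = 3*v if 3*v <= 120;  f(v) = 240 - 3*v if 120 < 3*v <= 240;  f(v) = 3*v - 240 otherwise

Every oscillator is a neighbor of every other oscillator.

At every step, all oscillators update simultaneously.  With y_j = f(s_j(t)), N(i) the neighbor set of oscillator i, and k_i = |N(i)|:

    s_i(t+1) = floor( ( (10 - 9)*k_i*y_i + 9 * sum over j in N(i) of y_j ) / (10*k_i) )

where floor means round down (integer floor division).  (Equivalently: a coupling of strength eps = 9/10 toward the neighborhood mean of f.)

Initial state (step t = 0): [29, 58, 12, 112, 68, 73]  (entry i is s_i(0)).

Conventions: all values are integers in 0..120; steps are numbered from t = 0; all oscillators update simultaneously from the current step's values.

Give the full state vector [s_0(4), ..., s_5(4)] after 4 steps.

Answer: [84, 84, 84, 84, 84, 84]

Derivation:
t=0: [29, 58, 12, 112, 68, 73]
t=1: [54, 56, 58, 53, 58, 59]
t=2: [70, 70, 71, 70, 71, 71]
t=3: [28, 28, 28, 28, 28, 28]
t=4: [84, 84, 84, 84, 84, 84]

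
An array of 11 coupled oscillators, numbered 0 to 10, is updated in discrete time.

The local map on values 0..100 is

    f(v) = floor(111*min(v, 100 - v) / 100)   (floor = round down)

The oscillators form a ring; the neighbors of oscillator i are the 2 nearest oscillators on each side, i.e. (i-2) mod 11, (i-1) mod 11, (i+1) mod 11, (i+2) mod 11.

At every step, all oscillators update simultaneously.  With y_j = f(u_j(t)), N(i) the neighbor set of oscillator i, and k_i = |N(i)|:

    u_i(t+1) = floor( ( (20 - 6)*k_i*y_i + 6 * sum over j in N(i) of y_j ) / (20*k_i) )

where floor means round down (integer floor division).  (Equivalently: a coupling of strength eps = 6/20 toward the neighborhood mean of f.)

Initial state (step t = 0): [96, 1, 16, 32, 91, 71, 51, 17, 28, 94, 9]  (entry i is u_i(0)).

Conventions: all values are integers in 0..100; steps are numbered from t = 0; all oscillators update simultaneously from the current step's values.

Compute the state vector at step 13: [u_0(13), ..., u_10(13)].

Answer: [32, 35, 38, 45, 52, 52, 52, 52, 47, 39, 35]

Derivation:
t=0: [96, 1, 16, 32, 91, 71, 51, 17, 28, 94, 9]
t=1: [5, 5, 15, 28, 16, 31, 44, 21, 28, 8, 9]
t=2: [6, 8, 15, 27, 21, 32, 41, 25, 28, 10, 9]
t=3: [7, 10, 16, 26, 25, 33, 40, 28, 28, 13, 10]
t=4: [8, 12, 17, 26, 28, 34, 40, 31, 29, 15, 12]
t=5: [10, 14, 18, 27, 31, 36, 40, 33, 30, 17, 14]
t=6: [12, 16, 19, 28, 33, 38, 41, 35, 31, 19, 16]
t=7: [14, 18, 21, 30, 35, 40, 42, 37, 32, 22, 18]
t=8: [16, 20, 23, 32, 37, 42, 44, 39, 34, 25, 20]
t=9: [19, 22, 26, 34, 40, 44, 46, 41, 36, 27, 23]
t=10: [22, 25, 29, 36, 43, 46, 48, 44, 38, 30, 25]
t=11: [25, 28, 32, 39, 46, 49, 51, 47, 41, 33, 28]
t=12: [28, 31, 35, 42, 49, 52, 52, 50, 44, 36, 32]
t=13: [32, 35, 38, 45, 52, 52, 52, 52, 47, 39, 35]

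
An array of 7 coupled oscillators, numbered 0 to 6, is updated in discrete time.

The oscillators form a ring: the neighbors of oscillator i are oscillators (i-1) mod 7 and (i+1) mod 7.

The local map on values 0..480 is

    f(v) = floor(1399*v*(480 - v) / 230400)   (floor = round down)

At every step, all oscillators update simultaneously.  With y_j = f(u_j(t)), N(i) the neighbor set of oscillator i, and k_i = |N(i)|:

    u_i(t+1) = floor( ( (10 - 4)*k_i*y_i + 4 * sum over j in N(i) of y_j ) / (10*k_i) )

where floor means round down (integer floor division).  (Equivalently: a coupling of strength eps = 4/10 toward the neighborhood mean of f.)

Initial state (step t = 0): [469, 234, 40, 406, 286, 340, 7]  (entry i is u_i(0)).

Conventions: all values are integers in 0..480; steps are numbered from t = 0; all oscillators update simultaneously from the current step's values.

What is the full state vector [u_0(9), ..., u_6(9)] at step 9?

Answer: [321, 317, 312, 310, 312, 317, 321]

Derivation:
t=0: [469, 234, 40, 406, 286, 340, 7]
t=1: [92, 236, 169, 197, 295, 244, 76]
t=2: [236, 316, 328, 332, 336, 312, 224]
t=3: [341, 318, 303, 297, 299, 319, 342]
t=4: [291, 309, 323, 328, 325, 309, 291]
t=5: [330, 320, 308, 303, 307, 319, 330]
t=6: [302, 310, 319, 323, 320, 311, 302]
t=7: [324, 318, 311, 308, 311, 318, 324]
t=8: [307, 312, 318, 320, 318, 312, 307]
t=9: [321, 317, 312, 310, 312, 317, 321]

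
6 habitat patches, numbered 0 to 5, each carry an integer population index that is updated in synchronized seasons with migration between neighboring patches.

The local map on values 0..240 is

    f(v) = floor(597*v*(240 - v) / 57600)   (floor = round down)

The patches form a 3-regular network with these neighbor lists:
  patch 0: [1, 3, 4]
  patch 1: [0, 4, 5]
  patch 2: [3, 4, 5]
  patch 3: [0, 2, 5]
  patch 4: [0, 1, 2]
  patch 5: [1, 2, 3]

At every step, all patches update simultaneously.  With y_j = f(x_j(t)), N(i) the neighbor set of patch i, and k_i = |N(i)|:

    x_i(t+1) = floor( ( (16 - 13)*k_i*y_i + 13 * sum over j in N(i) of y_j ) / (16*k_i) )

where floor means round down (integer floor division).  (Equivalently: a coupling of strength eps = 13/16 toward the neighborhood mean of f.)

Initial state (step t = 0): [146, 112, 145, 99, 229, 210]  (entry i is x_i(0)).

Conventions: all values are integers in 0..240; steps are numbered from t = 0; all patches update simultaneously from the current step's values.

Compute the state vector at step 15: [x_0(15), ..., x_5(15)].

Answer: [143, 143, 143, 143, 143, 143]

Derivation:
t=0: [146, 112, 145, 99, 229, 210]
t=1: [112, 90, 90, 121, 121, 129]
t=2: [146, 146, 146, 145, 143, 143]
t=3: [142, 142, 142, 142, 142, 142]
t=4: [144, 144, 144, 144, 144, 144]
t=5: [143, 143, 143, 143, 143, 143]
t=6: [143, 143, 143, 143, 143, 143]
t=7: [143, 143, 143, 143, 143, 143]
t=8: [143, 143, 143, 143, 143, 143]
t=9: [143, 143, 143, 143, 143, 143]
t=10: [143, 143, 143, 143, 143, 143]
t=11: [143, 143, 143, 143, 143, 143]
t=12: [143, 143, 143, 143, 143, 143]
t=13: [143, 143, 143, 143, 143, 143]
t=14: [143, 143, 143, 143, 143, 143]
t=15: [143, 143, 143, 143, 143, 143]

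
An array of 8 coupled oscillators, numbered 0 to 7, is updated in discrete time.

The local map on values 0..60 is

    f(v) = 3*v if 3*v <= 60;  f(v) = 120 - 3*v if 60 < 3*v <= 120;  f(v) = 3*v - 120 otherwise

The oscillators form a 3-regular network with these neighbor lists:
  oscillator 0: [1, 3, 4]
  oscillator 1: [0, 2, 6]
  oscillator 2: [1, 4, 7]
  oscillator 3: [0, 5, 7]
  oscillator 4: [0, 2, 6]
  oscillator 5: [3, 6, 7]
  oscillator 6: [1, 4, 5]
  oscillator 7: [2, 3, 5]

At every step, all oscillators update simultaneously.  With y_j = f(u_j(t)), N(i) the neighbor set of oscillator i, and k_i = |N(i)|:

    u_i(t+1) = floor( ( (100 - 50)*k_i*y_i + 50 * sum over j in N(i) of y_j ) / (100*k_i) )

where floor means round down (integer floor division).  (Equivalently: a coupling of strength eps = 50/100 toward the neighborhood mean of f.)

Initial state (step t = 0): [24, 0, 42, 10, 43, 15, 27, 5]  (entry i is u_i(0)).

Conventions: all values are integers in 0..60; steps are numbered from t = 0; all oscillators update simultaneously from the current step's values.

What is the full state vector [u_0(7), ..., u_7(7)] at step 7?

Answer: [23, 13, 11, 22, 13, 10, 7, 11]

Derivation:
t=0: [24, 0, 42, 10, 43, 15, 27, 5]
t=1: [30, 15, 7, 33, 20, 36, 28, 21]
t=2: [36, 37, 37, 27, 44, 25, 37, 37]
t=3: [16, 9, 9, 30, 11, 32, 15, 20]
t=4: [39, 33, 33, 37, 36, 34, 36, 43]
t=5: [8, 16, 17, 9, 12, 14, 14, 12]
t=6: [30, 43, 45, 30, 37, 38, 42, 38]
t=7: [23, 13, 11, 22, 13, 10, 7, 11]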